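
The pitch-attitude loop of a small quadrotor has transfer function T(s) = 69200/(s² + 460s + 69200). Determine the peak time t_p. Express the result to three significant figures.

Comparing the denominator to s² + 2ζω_n s + ω_n²: ω_n = √69200 = 263 rad/s, and 2ζω_n = 460 so ζ = 460/(2·263) = 0.874.
ω_d = 263·√(1 − 0.874²) = 128 rad/s. Then t_p = π/ω_d = 0.0246 s.

t_p ≈ 0.0246 s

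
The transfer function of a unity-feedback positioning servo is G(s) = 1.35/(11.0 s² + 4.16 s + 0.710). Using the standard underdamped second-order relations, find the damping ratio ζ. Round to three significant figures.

Dividing through by 11.0: denominator becomes s² + 0.3782 s + 0.06455.
So ω_n = √0.06455 = 0.254 rad/s and ζ = 0.3782/(2·0.254) = 0.744.

ζ ≈ 0.744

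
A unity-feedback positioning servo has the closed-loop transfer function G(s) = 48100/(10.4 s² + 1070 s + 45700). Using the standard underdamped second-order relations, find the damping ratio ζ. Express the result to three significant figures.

Dividing through by 10.4: denominator becomes s² + 102.9 s + 4394.
So ω_n = √4394 = 66.3 rad/s and ζ = 102.9/(2·66.3) = 0.776.

ζ ≈ 0.776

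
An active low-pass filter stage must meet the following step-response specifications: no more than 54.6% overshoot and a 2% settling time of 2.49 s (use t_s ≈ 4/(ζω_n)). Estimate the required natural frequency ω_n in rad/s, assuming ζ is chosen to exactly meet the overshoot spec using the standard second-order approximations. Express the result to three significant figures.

ζ = −ln(OS)/√(π² + (ln OS)²). With OS = 0.546, ln OS = −0.6051 and ζ = 0.6051/3.199 = 0.189.
From t_s ≈ 4/(ζω_n): ω_n = 4/(ζ·t_s) = 4/(0.189·2.49) = 8.49 rad/s.

ω_n ≈ 8.49 rad/s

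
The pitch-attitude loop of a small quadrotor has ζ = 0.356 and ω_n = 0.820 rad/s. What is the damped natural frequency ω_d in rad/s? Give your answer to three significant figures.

ω_d ≈ 0.766 rad/s

ω_d = ω_n√(1−ζ²) = 0.820·√0.873 = 0.766 rad/s.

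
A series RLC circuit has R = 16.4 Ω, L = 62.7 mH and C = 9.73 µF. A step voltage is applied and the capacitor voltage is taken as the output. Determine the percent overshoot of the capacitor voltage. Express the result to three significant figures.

For a series RLC circuit (capacitor voltage as output), ω_n = 1/√(LC) = 1/√(62.7 mH · 9.73 µF) = 1280 rad/s.
ζ = (R/2)·√(C/L) = (16.4/2)·√(9.73 µF/62.7 mH) = 0.102.
Overshoot: exp(−π·0.102/√(1−0.102²)) = 0.724, i.e. 72.4%.

%OS ≈ 72.4%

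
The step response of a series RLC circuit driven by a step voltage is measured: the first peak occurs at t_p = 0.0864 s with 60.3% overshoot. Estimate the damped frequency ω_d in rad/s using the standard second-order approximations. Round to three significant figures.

ω_d ≈ 36.4 rad/s

t_p = π/ω_d, so ω_d = π/0.0864 = 36.4 rad/s.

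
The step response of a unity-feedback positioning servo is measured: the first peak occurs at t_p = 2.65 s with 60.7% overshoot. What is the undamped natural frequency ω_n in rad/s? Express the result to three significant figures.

ω_n ≈ 1.20 rad/s

The overshoot fixes ζ = −ln(OS)/√(π²+ln²(OS)) = 0.157.
From t_p = π/ω_d, ω_d = π/2.65 = 1.19 rad/s, so ω_n = ω_d/√(1−ζ²) = 1.20 rad/s.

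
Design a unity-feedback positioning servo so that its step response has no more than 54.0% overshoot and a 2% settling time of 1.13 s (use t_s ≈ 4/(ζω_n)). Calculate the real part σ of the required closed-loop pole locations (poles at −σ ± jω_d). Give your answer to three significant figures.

σ ≈ 3.54

The settling-time spec alone fixes σ = ζω_n = 4/t_s = 4/1.13 = 3.54.
(Overshoot then fixes ζ = 0.192 and hence ω_d = σ·√(1−ζ²)/ζ = 18.0 rad/s.)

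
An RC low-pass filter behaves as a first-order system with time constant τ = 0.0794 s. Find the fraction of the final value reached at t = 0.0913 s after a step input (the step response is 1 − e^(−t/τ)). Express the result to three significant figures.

y/y_∞ ≈ 0.683

y(t)/y_∞ = 1 − e^(−t/τ) = 1 − e^(−0.0913/0.0794) = 1 − e^(−1.15) = 0.683.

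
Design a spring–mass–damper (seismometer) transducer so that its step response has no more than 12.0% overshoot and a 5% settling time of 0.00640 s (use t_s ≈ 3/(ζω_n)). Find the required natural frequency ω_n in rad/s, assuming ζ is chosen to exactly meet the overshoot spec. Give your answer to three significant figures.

From %OS = 100·exp(−πζ/√(1−ζ²)), invert to get ζ = −ln(OS)/√(π² + ln²(OS)) with OS = 0.120.
−ln 0.120 = 2.120, so ζ = 2.120/√(π² + 4.496) = 0.559.
Then ω_n = 3/(ζ t_s) = 3/(0.559 × 0.00640) = 838 rad/s.

ω_n ≈ 838 rad/s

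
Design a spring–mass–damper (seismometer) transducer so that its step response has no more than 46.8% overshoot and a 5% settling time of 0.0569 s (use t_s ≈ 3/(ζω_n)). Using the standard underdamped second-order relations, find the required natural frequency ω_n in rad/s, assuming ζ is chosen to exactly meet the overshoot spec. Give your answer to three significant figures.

ω_n ≈ 224 rad/s

Inverting the overshoot relation: ζ = |ln 0.468|/√(π² + ln²0.468) = 0.235.
From t_s ≈ 3/(ζω_n): ω_n = 3/(ζ·t_s) = 3/(0.235·0.0569) = 224 rad/s.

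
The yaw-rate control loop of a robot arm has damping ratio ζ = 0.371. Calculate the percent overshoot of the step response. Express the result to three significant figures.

For an underdamped second-order system, %OS = 100·exp(−πζ/√(1−ζ²)).
πζ/√(1−ζ²) = π·0.371/√(1−0.138) = 1.255, so %OS = 100·e^(−1.255) = 28.5%.

%OS ≈ 28.5%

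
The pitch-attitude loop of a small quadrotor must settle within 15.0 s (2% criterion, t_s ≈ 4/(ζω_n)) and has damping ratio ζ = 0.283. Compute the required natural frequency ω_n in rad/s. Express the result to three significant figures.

ω_n ≈ 0.942 rad/s

Rearranging t_s ≈ 4/(ζω_n) gives ω_n = 4/(ζ·t_s) = 4/(0.283 × 15.0) = 0.942 rad/s.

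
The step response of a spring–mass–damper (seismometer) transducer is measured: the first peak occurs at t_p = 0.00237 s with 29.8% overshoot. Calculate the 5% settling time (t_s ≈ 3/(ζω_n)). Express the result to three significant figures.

t_s ≈ 0.00587 s

The overshoot fixes ζ = −ln(OS)/√(π²+ln²(OS)) = 0.360.
From t_p = π/ω_d, ω_d = π/0.00237 = 1330 rad/s, so ω_n = ω_d/√(1−ζ²) = 1420 rad/s.
t_s ≈ 3/(ζω_n) = 3/(0.360·1420) = 0.00587 s.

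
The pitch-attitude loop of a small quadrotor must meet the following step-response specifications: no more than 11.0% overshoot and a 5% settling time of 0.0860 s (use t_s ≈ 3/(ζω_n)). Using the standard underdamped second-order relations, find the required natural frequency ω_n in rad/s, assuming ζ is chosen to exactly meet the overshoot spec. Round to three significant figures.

From %OS = 100·exp(−πζ/√(1−ζ²)), invert to get ζ = −ln(OS)/√(π² + ln²(OS)) with OS = 0.110.
−ln 0.110 = 2.207, so ζ = 2.207/√(π² + 4.872) = 0.575.
Then ω_n = 3/(ζ t_s) = 3/(0.575 × 0.0860) = 60.7 rad/s.

ω_n ≈ 60.7 rad/s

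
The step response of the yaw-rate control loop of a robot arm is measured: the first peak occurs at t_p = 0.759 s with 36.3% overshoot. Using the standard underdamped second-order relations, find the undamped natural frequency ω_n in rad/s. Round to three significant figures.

ω_n ≈ 4.35 rad/s

The overshoot fixes ζ = −ln(OS)/√(π²+ln²(OS)) = 0.307.
t_p = π/ω_d ⇒ ω_d = 4.14 rad/s; then ω_n = ω_d/√(1−ζ²) = 4.35 rad/s.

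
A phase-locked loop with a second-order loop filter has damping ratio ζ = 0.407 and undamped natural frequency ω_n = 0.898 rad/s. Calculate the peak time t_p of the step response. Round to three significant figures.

t_p ≈ 3.83 s

The damped frequency is ω_d = ω_n√(1−ζ²) = 0.898·√(1−0.166) = 0.820 rad/s.
Peak time t_p = π/ω_d = π/0.820 = 3.83 s.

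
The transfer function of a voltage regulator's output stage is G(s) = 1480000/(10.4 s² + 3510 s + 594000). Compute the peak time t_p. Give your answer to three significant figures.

Dividing through by 10.4: denominator becomes s² + 337.5 s + 57120.
So ω_n = √57120 = 239 rad/s and ζ = 337.5/(2·239) = 0.706.
The damped frequency ω_d = ω_n√(1−ζ²) = 169 rad/s. t_p = π/ω_d = 0.0186 s.

t_p ≈ 0.0186 s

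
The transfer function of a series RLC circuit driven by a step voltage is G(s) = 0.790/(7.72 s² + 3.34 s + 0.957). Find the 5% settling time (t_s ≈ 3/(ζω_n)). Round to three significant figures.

Dividing through by 7.72: denominator becomes s² + 0.4326 s + 0.1240.
So ω_n = √0.1240 = 0.352 rad/s and ζ = 0.4326/(2·0.352) = 0.614.
t_s ≈ 3/(ζω_n) = 13.9 s.

t_s ≈ 13.9 s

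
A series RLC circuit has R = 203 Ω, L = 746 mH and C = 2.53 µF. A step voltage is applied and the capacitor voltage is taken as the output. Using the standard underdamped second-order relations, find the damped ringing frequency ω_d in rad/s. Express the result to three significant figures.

ω_d ≈ 715 rad/s

For a series RLC circuit (capacitor voltage as output), ω_n = 1/√(LC) = 1/√(746 mH · 2.53 µF) = 728 rad/s.
ζ = (R/2)·√(C/L) = (203/2)·√(2.53 µF/746 mH) = 0.187.
The damped frequency ω_d = ω_n√(1−ζ²) = 715 rad/s.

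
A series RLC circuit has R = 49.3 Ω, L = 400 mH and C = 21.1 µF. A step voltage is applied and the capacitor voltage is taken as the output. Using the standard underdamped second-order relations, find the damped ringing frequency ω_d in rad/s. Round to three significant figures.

ω_d ≈ 339 rad/s

For a series RLC circuit (capacitor voltage as output), ω_n = 1/√(LC) = 1/√(400 mH · 21.1 µF) = 344 rad/s.
ζ = (R/2)·√(C/L) = (49.3/2)·√(21.1 µF/400 mH) = 0.179.
ω_d = 344·√(1 − 0.179²) = 339 rad/s.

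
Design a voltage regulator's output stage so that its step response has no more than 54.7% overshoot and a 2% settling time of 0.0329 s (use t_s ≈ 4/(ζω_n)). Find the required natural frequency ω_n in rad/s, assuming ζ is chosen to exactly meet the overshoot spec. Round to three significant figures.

ω_n ≈ 645 rad/s

ζ = −ln(OS)/√(π² + (ln OS)²). With OS = 0.547, ln OS = −0.6033 and ζ = 0.6033/3.199 = 0.189.
Then ω_n = 4/(ζ t_s) = 4/(0.189 × 0.0329) = 645 rad/s.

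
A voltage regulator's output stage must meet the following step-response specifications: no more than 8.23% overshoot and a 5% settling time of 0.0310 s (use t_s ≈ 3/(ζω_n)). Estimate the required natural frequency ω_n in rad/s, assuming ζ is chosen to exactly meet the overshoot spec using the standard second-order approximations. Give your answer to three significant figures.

Inverting the overshoot relation: ζ = |ln 0.0823|/√(π² + ln²0.0823) = 0.622.
From t_s ≈ 3/(ζω_n): ω_n = 3/(ζ·t_s) = 3/(0.622·0.0310) = 156 rad/s.

ω_n ≈ 156 rad/s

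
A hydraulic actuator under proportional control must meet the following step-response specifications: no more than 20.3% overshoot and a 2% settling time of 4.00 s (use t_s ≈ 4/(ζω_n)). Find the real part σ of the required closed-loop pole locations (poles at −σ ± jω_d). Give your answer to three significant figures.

The settling-time spec alone fixes σ = ζω_n = 4/t_s = 4/4.00 = 1.00.
(Overshoot then fixes ζ = 0.453 and hence ω_d = σ·√(1−ζ²)/ζ = 1.97 rad/s.)

σ ≈ 1.00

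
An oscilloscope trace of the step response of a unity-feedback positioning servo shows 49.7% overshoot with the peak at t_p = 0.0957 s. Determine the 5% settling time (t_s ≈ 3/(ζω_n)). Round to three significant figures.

ζ from %OS: ζ = |ln 0.497|/√(π²+ln²0.497) = 0.217.
From t_p = π/ω_d, ω_d = π/0.0957 = 32.8 rad/s, so ω_n = ω_d/√(1−ζ²) = 33.6 rad/s.
t_s ≈ 3/(ζω_n) = 3/(0.217·33.6) = 0.411 s.

t_s ≈ 0.411 s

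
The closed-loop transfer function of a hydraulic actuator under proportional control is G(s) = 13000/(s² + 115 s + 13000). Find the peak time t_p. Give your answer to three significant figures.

t_p ≈ 0.0319 s

Matching coefficients with s² + 2ζω_n s + ω_n² gives ω_n² = 13000 ⇒ ω_n = 114 rad/s, and ζ = 115/(2ω_n) = 0.504.
ω_d = 114·√(1 − 0.504²) = 98.5 rad/s. Then t_p = π/ω_d = 0.0319 s.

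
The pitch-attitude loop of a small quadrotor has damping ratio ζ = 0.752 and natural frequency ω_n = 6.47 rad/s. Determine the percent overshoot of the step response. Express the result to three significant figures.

%OS ≈ 2.78%

For an underdamped second-order system, %OS = 100·exp(−πζ/√(1−ζ²)).
πζ/√(1−ζ²) = π·0.752/√(1−0.566) = 3.584, so %OS = 100·e^(−3.584) = 2.78%.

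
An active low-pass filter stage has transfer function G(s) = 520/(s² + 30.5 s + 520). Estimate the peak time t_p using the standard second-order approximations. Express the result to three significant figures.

Comparing the denominator to s² + 2ζω_n s + ω_n²: ω_n = √520 = 22.8 rad/s, and 2ζω_n = 30.5 so ζ = 30.5/(2·22.8) = 0.669.
The damped frequency ω_d = ω_n√(1−ζ²) = 17.0 rad/s. Then t_p = π/ω_d = 0.185 s.

t_p ≈ 0.185 s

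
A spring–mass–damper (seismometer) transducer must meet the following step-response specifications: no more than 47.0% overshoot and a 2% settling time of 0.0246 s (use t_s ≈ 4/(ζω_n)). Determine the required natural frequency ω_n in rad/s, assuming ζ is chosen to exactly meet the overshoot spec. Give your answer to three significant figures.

Inverting the overshoot relation: ζ = |ln 0.470|/√(π² + ln²0.470) = 0.234.
Then ω_n = 4/(ζ t_s) = 4/(0.234 × 0.0246) = 696 rad/s.

ω_n ≈ 696 rad/s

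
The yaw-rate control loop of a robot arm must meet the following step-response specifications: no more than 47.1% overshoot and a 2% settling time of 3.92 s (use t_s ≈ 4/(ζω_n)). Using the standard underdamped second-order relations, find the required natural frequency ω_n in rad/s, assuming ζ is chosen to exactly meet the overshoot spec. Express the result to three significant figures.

ω_n ≈ 4.38 rad/s

From %OS = 100·exp(−πζ/√(1−ζ²)), invert to get ζ = −ln(OS)/√(π² + ln²(OS)) with OS = 0.471.
−ln 0.471 = 0.7529, so ζ = 0.7529/√(π² + 0.5669) = 0.233.
From t_s ≈ 4/(ζω_n): ω_n = 4/(ζ·t_s) = 4/(0.233·3.92) = 4.38 rad/s.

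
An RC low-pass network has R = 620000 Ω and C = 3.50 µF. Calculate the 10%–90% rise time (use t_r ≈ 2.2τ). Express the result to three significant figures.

t_r ≈ 4.77 s

τ = RC = 620000 × 3.50 µF = 2.17 s.
t_r ≈ 2.2τ = 4.77 s.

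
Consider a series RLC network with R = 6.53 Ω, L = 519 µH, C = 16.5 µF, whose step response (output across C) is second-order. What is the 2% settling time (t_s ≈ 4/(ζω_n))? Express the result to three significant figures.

For a series RLC circuit (capacitor voltage as output), ω_n = 1/√(LC) = 1/√(519 µH · 16.5 µF) = 10800 rad/s.
ζ = (R/2)·√(C/L) = (6.53/2)·√(16.5 µF/519 µH) = 0.582.
t_s ≈ 4/(ζω_n) = 0.000636 s.

t_s ≈ 0.000636 s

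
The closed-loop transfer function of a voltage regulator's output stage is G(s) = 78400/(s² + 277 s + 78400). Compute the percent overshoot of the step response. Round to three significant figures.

%OS ≈ 16.7%

ω_n = √78400 = 280 rad/s; ζ = 277/(2·280) = 0.495.
%OS = 100 e^{−πζ/√(1−ζ²)} with ζ = 0.495 gives 16.7%.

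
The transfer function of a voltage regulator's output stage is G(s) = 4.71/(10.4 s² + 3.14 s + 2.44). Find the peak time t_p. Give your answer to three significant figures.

Dividing through by 10.4: denominator becomes s² + 0.3019 s + 0.2346.
So ω_n = √0.2346 = 0.484 rad/s and ζ = 0.3019/(2·0.484) = 0.312.
ω_d = ω_n√(1−ζ²) = 0.460 rad/s. t_p = π/ω_d = 6.83 s.

t_p ≈ 6.83 s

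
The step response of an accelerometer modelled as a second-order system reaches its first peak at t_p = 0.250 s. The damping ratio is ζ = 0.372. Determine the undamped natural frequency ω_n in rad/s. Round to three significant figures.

Peak time t_p = π/ω_d, so ω_d = π/t_p = π/0.250 = 12.6 rad/s.
ω_n = ω_d/√(1−ζ²) = 12.6/√0.862 = 13.5 rad/s.

ω_n ≈ 13.5 rad/s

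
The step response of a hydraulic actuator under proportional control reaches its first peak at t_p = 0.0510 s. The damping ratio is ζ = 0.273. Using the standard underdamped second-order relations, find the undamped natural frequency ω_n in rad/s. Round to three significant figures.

ω_n ≈ 64.0 rad/s

Peak time t_p = π/ω_d, so ω_d = π/t_p = π/0.0510 = 61.6 rad/s.
ω_n = ω_d/√(1−ζ²) = 61.6/√0.925 = 64.0 rad/s.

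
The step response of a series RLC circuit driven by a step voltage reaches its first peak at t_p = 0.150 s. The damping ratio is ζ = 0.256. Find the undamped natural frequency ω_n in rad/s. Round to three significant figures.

ω_n ≈ 21.7 rad/s

Peak time t_p = π/ω_d, so ω_d = π/t_p = π/0.150 = 20.9 rad/s.
ω_n = ω_d/√(1−ζ²) = 20.9/√0.934 = 21.7 rad/s.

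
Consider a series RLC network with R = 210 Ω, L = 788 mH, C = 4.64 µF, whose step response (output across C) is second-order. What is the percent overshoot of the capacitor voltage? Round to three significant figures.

%OS ≈ 43.7%

For a series RLC circuit (capacitor voltage as output), ω_n = 1/√(LC) = 1/√(788 mH · 4.64 µF) = 523 rad/s.
ζ = (R/2)·√(C/L) = (210/2)·√(4.64 µF/788 mH) = 0.255.
Overshoot: exp(−π·0.255/√(1−0.255²)) = 0.437, i.e. 43.7%.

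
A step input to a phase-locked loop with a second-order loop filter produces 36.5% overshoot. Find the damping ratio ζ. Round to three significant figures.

ζ = −ln(OS)/√(π² + (ln OS)²). With OS = 0.365, ln OS = −1.008 and ζ = 1.008/3.299 = 0.305.

ζ ≈ 0.305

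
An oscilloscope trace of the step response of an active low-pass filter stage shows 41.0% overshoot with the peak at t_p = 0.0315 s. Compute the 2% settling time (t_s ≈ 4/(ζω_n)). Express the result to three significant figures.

t_s ≈ 0.141 s

ζ from %OS: ζ = |ln 0.410|/√(π²+ln²0.410) = 0.273.
From t_p = π/ω_d, ω_d = π/0.0315 = 99.7 rad/s, so ω_n = ω_d/√(1−ζ²) = 104 rad/s.
t_s ≈ 4/(ζω_n) = 4/(0.273·104) = 0.141 s.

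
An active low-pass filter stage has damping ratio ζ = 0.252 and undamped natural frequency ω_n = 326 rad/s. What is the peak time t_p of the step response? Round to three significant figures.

The damped frequency is ω_d = ω_n√(1−ζ²) = 326·√(1−0.0635) = 315 rad/s.
Peak time t_p = π/ω_d = π/315 = 0.00996 s.

t_p ≈ 0.00996 s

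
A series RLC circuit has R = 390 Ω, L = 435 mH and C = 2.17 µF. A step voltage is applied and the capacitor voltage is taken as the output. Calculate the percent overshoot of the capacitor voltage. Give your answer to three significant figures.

%OS ≈ 21.9%

For a series RLC circuit (capacitor voltage as output), ω_n = 1/√(LC) = 1/√(435 mH · 2.17 µF) = 1030 rad/s.
ζ = (R/2)·√(C/L) = (390/2)·√(2.17 µF/435 mH) = 0.436.
%OS = 100 e^{−πζ/√(1−ζ²)} with ζ = 0.436 gives 21.9%.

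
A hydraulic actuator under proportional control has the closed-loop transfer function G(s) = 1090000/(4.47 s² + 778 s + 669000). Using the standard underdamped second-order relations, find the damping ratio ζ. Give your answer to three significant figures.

Dividing through by 4.47: denominator becomes s² + 174.0 s + 149700.
So ω_n = √149700 = 387 rad/s and ζ = 174.0/(2·387) = 0.225.

ζ ≈ 0.225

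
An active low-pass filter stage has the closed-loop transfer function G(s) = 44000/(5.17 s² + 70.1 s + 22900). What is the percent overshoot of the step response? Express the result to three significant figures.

%OS ≈ 72.5%

Dividing through by 5.17: denominator becomes s² + 13.56 s + 4429.
So ω_n = √4429 = 66.6 rad/s and ζ = 13.56/(2·66.6) = 0.102.
%OS = 100 e^{−πζ/√(1−ζ²)} with ζ = 0.102 gives 72.5%.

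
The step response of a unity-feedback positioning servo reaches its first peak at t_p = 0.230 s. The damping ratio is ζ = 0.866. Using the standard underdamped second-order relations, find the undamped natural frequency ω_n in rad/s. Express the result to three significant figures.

Peak time t_p = π/ω_d, so ω_d = π/t_p = π/0.230 = 13.7 rad/s.
ω_n = ω_d/√(1−ζ²) = 13.7/√0.250 = 27.3 rad/s.

ω_n ≈ 27.3 rad/s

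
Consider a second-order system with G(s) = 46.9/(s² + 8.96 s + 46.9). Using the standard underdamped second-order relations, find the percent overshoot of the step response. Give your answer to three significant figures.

%OS ≈ 6.61%

Comparing the denominator to s² + 2ζω_n s + ω_n²: ω_n = √46.9 = 6.85 rad/s, and 2ζω_n = 8.96 so ζ = 8.96/(2·6.85) = 0.654.
%OS = 100 e^{−πζ/√(1−ζ²)} with ζ = 0.654 gives 6.61%.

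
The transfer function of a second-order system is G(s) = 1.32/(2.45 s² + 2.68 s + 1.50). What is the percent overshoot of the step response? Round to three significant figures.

Dividing through by 2.45: denominator becomes s² + 1.094 s + 0.6122.
So ω_n = √0.6122 = 0.782 rad/s and ζ = 1.094/(2·0.782) = 0.699.
Overshoot: exp(−π·0.699/√(1−0.699²)) = 0.0464, i.e. 4.64%.

%OS ≈ 4.64%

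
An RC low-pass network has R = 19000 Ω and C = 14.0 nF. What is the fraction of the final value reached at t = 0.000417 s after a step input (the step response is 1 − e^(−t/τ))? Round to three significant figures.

y/y_∞ ≈ 0.791

τ = RC = 19000 × 14.0 nF = 0.000266 s.
y(t)/y_∞ = 1 − e^(−t/τ) = 1 − e^(−0.000417/0.000266) = 1 − e^(−1.57) = 0.791.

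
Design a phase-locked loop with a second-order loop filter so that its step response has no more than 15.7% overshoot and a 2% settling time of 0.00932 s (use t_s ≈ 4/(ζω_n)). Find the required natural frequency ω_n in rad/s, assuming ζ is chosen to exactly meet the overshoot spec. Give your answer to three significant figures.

ζ = −ln(OS)/√(π² + (ln OS)²). With OS = 0.157, ln OS = −1.852 and ζ = 1.852/3.647 = 0.508.
Then ω_n = 4/(ζ t_s) = 4/(0.508 × 0.00932) = 845 rad/s.

ω_n ≈ 845 rad/s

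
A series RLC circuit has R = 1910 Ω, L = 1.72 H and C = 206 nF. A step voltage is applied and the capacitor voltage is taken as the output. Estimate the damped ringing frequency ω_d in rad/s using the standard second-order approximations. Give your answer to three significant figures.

ω_d ≈ 1590 rad/s

For a series RLC circuit (capacitor voltage as output), ω_n = 1/√(LC) = 1/√(1.72 H · 206 nF) = 1680 rad/s.
ζ = (R/2)·√(C/L) = (1910/2)·√(206 nF/1.72 H) = 0.331.
The damped frequency ω_d = ω_n√(1−ζ²) = 1590 rad/s.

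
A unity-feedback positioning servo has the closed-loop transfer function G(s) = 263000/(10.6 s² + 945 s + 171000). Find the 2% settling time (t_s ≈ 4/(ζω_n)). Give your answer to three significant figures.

t_s ≈ 0.0897 s

Dividing through by 10.6: denominator becomes s² + 89.15 s + 16130.
So ω_n = √16130 = 127 rad/s and ζ = 89.15/(2·127) = 0.351.
t_s ≈ 4/(ζω_n) = 0.0897 s.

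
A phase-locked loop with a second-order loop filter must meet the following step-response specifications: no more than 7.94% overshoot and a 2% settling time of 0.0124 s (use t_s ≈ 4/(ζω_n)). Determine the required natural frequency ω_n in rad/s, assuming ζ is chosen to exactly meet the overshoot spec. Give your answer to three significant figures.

From %OS = 100·exp(−πζ/√(1−ζ²)), invert to get ζ = −ln(OS)/√(π² + ln²(OS)) with OS = 0.0794.
−ln 0.0794 = 2.533, so ζ = 2.533/√(π² + 6.417) = 0.628.
From t_s ≈ 4/(ζω_n): ω_n = 4/(ζ·t_s) = 4/(0.628·0.0124) = 514 rad/s.

ω_n ≈ 514 rad/s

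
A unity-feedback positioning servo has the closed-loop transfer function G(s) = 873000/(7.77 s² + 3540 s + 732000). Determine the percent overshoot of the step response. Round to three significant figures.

%OS ≈ 3.08%

Dividing through by 7.77: denominator becomes s² + 455.6 s + 94210.
So ω_n = √94210 = 307 rad/s and ζ = 455.6/(2·307) = 0.742.
%OS = 100 e^{−πζ/√(1−ζ²)} with ζ = 0.742 gives 3.08%.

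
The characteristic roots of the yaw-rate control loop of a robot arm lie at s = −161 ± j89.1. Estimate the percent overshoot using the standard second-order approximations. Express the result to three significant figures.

With σ = 161, ω_d = 89.1: ω_n = √(σ²+ω_d²) = 184 rad/s, ζ = σ/ω_n = 0.875.
Overshoot: exp(−π·0.875/√(1−0.875²)) = 0.00342, i.e. 0.342%.

%OS ≈ 0.342%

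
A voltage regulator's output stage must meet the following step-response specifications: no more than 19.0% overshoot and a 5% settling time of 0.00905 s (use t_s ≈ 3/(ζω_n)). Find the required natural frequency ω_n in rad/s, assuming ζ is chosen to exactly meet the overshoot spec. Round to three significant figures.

ω_n ≈ 709 rad/s

ζ = −ln(OS)/√(π² + (ln OS)²). With OS = 0.190, ln OS = −1.661 and ζ = 1.661/3.554 = 0.467.
From t_s ≈ 3/(ζω_n): ω_n = 3/(ζ·t_s) = 3/(0.467·0.00905) = 709 rad/s.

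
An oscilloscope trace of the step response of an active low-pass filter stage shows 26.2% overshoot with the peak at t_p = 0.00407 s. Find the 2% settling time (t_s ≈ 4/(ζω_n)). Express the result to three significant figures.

t_s ≈ 0.0122 s

The overshoot fixes ζ = −ln(OS)/√(π²+ln²(OS)) = 0.392.
From t_p = π/ω_d, ω_d = π/0.00407 = 772 rad/s, so ω_n = ω_d/√(1−ζ²) = 839 rad/s.
t_s ≈ 4/(ζω_n) = 4/(0.392·839) = 0.0122 s.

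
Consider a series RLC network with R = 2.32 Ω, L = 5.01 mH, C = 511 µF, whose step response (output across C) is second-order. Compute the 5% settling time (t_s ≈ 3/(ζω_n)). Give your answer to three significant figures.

For a series RLC circuit (capacitor voltage as output), ω_n = 1/√(LC) = 1/√(5.01 mH · 511 µF) = 625 rad/s.
ζ = (R/2)·√(C/L) = (2.32/2)·√(511 µF/5.01 mH) = 0.370.
t_s ≈ 3/(ζω_n) = 0.0130 s.

t_s ≈ 0.0130 s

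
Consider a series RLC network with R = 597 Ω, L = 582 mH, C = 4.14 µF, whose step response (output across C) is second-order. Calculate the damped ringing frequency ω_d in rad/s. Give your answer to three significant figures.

For a series RLC circuit (capacitor voltage as output), ω_n = 1/√(LC) = 1/√(582 mH · 4.14 µF) = 644 rad/s.
ζ = (R/2)·√(C/L) = (597/2)·√(4.14 µF/582 mH) = 0.796.
ω_d = ω_n√(1−ζ²) = 390 rad/s.

ω_d ≈ 390 rad/s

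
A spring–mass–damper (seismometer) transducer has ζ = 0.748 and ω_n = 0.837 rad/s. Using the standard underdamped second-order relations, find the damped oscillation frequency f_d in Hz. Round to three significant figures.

ω_d = ω_n√(1−ζ²) = 0.837·√0.440 = 0.556 rad/s.
f_d = ω_d/(2π) = 0.0884 Hz.

f_d ≈ 0.0884 Hz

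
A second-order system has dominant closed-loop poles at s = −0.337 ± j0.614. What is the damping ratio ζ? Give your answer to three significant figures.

|pole| = ω_n = √(0.337² + 0.614²) = 0.700 rad/s; ζ = cos θ = σ/ω_n = 0.481.

ζ ≈ 0.481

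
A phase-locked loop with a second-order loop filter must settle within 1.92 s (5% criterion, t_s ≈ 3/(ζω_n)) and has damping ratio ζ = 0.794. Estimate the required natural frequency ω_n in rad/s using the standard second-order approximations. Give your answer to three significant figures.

Rearranging t_s ≈ 3/(ζω_n) gives ω_n = 3/(ζ·t_s) = 3/(0.794 × 1.92) = 1.97 rad/s.

ω_n ≈ 1.97 rad/s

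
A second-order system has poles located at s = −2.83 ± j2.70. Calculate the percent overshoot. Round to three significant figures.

%OS ≈ 3.71%

With σ = 2.83, ω_d = 2.70: ω_n = √(σ²+ω_d²) = 3.91 rad/s, ζ = σ/ω_n = 0.724.
Overshoot: exp(−π·0.724/√(1−0.724²)) = 0.0371, i.e. 3.71%.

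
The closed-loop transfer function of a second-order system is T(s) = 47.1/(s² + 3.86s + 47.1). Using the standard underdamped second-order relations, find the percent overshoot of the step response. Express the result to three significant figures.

Comparing the denominator to s² + 2ζω_n s + ω_n²: ω_n = √47.1 = 6.86 rad/s, and 2ζω_n = 3.86 so ζ = 3.86/(2·6.86) = 0.281.
%OS = 100 e^{−πζ/√(1−ζ²)} with ζ = 0.281 gives 39.8%.

%OS ≈ 39.8%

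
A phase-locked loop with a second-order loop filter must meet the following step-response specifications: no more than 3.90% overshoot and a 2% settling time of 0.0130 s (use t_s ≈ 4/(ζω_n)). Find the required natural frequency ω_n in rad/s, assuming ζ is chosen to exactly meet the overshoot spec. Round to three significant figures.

From %OS = 100·exp(−πζ/√(1−ζ²)), invert to get ζ = −ln(OS)/√(π² + ln²(OS)) with OS = 0.0390.
−ln 0.0390 = 3.244, so ζ = 3.244/√(π² + 10.52) = 0.718.
Then ω_n = 4/(ζ t_s) = 4/(0.718 × 0.0130) = 428 rad/s.

ω_n ≈ 428 rad/s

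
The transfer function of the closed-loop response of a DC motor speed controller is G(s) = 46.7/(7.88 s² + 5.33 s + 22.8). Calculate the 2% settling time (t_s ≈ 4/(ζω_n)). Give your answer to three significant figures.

Dividing through by 7.88: denominator becomes s² + 0.6764 s + 2.893.
So ω_n = √2.893 = 1.70 rad/s and ζ = 0.6764/(2·1.70) = 0.199.
t_s ≈ 4/(ζω_n) = 11.8 s.

t_s ≈ 11.8 s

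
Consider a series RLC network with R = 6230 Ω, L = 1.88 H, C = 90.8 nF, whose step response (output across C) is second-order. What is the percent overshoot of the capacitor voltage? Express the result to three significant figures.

For a series RLC circuit (capacitor voltage as output), ω_n = 1/√(LC) = 1/√(1.88 H · 90.8 nF) = 2420 rad/s.
ζ = (R/2)·√(C/L) = (6230/2)·√(90.8 nF/1.88 H) = 0.685.
%OS = 100 e^{−πζ/√(1−ζ²)} with ζ = 0.685 gives 5.23%.

%OS ≈ 5.23%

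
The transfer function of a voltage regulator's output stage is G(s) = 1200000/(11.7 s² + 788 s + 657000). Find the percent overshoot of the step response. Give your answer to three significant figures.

Dividing through by 11.7: denominator becomes s² + 67.35 s + 56150.
So ω_n = √56150 = 237 rad/s and ζ = 67.35/(2·237) = 0.142.
%OS = 100·exp(−πζ/√(1−ζ²)) = 63.7%.

%OS ≈ 63.7%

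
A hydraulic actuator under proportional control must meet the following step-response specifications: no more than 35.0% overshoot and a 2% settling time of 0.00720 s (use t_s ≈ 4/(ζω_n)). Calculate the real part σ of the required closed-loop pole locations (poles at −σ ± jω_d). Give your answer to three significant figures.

σ ≈ 556

The settling-time spec alone fixes σ = ζω_n = 4/t_s = 4/0.00720 = 556.
(Overshoot then fixes ζ = 0.317 and hence ω_d = σ·√(1−ζ²)/ζ = 1660 rad/s.)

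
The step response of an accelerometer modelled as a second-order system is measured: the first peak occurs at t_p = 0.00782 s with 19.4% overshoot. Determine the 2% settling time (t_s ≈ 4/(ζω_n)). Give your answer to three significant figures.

The overshoot fixes ζ = −ln(OS)/√(π²+ln²(OS)) = 0.463.
t_p = π/ω_d ⇒ ω_d = 402 rad/s; then ω_n = ω_d/√(1−ζ²) = 453 rad/s.
t_s ≈ 4/(ζω_n) = 4/(0.463·453) = 0.0191 s.

t_s ≈ 0.0191 s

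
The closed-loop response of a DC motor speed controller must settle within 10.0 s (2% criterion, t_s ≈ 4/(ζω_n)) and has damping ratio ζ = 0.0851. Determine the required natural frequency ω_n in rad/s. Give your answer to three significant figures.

ω_n ≈ 4.70 rad/s

Rearranging t_s ≈ 4/(ζω_n) gives ω_n = 4/(ζ·t_s) = 4/(0.0851 × 10.0) = 4.70 rad/s.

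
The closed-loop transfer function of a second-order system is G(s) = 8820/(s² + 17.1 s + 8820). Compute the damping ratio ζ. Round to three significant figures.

ζ ≈ 0.0910

Matching coefficients with s² + 2ζω_n s + ω_n² gives ω_n² = 8820 ⇒ ω_n = 93.9 rad/s, and ζ = 17.1/(2ω_n) = 0.0910.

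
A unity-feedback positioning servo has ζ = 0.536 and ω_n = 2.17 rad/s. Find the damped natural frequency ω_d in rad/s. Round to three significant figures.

ω_d ≈ 1.83 rad/s

ω_d = ω_n√(1−ζ²) = 2.17·√0.713 = 1.83 rad/s.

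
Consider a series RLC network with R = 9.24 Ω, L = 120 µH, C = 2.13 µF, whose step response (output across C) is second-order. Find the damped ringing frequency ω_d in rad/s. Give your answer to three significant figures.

ω_d ≈ 49300 rad/s

For a series RLC circuit (capacitor voltage as output), ω_n = 1/√(LC) = 1/√(120 µH · 2.13 µF) = 62500 rad/s.
ζ = (R/2)·√(C/L) = (9.24/2)·√(2.13 µF/120 µH) = 0.616.
The damped frequency ω_d = ω_n√(1−ζ²) = 49300 rad/s.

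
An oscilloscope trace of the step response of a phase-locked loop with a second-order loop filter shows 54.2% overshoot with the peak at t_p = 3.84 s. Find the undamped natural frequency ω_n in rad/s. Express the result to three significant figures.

ω_n ≈ 0.834 rad/s

ζ from %OS: ζ = |ln 0.542|/√(π²+ln²0.542) = 0.191.
t_p = π/ω_d ⇒ ω_d = 0.818 rad/s; then ω_n = ω_d/√(1−ζ²) = 0.834 rad/s.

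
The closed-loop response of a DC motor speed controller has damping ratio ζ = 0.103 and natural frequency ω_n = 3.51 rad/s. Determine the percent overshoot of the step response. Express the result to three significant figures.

%OS ≈ 72.2%

For an underdamped second-order system, %OS = 100·exp(−πζ/√(1−ζ²)).
πζ/√(1−ζ²) = π·0.103/√(1−0.0106) = 0.3253, so %OS = 100·e^(−0.3253) = 72.2%.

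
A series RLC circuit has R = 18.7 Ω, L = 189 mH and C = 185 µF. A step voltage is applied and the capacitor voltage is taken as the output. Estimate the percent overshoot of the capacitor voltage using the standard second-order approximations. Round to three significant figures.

%OS ≈ 38.2%

For a series RLC circuit (capacitor voltage as output), ω_n = 1/√(LC) = 1/√(189 mH · 185 µF) = 169 rad/s.
ζ = (R/2)·√(C/L) = (18.7/2)·√(185 µF/189 mH) = 0.293.
%OS = 100 e^{−πζ/√(1−ζ²)} with ζ = 0.293 gives 38.2%.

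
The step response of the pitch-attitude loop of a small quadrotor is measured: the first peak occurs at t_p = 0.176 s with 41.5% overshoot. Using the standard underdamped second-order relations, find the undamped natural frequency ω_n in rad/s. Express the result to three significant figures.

From the overshoot, ζ = −ln(OS)/√(π²+ln²(OS)) = 0.270.
From t_p = π/ω_d, ω_d = π/0.176 = 17.8 rad/s, so ω_n = ω_d/√(1−ζ²) = 18.5 rad/s.

ω_n ≈ 18.5 rad/s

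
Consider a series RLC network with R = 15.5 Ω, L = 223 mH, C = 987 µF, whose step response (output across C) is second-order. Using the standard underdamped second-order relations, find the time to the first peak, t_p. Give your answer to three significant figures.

t_p ≈ 0.0544 s

For a series RLC circuit (capacitor voltage as output), ω_n = 1/√(LC) = 1/√(223 mH · 987 µF) = 67.4 rad/s.
ζ = (R/2)·√(C/L) = (15.5/2)·√(987 µF/223 mH) = 0.516.
ω_d = ω_n√(1−ζ²) = 57.8 rad/s. t_p = π/ω_d = 0.0544 s.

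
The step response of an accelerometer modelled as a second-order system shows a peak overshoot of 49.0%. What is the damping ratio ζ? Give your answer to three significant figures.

Inverting the overshoot relation: ζ = |ln 0.490|/√(π² + ln²0.490) = 0.221.

ζ ≈ 0.221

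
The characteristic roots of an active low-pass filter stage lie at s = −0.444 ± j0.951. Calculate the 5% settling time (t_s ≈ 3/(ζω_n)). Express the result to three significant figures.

t_s ≈ 6.76 s

For poles at −σ ± jω_d, ζω_n = σ = 0.444, so t_s ≈ 3/σ = 6.76 s.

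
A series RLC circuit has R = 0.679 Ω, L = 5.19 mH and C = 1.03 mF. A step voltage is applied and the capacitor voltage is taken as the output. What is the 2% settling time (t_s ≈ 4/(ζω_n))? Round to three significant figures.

t_s ≈ 0.0611 s

For a series RLC circuit (capacitor voltage as output), ω_n = 1/√(LC) = 1/√(5.19 mH · 1.03 mF) = 433 rad/s.
ζ = (R/2)·√(C/L) = (0.679/2)·√(1.03 mF/5.19 mH) = 0.151.
t_s ≈ 4/(ζω_n) = 0.0611 s.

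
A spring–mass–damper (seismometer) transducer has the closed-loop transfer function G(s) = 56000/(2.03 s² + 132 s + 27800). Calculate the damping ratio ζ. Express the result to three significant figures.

ζ ≈ 0.278

Dividing through by 2.03: denominator becomes s² + 65.02 s + 13690.
So ω_n = √13690 = 117 rad/s and ζ = 65.02/(2·117) = 0.278.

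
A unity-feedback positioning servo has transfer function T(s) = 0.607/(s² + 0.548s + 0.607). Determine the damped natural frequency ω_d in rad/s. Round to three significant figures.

ω_d ≈ 0.729 rad/s

ω_n = √0.607 = 0.779 rad/s; ζ = 0.548/(2·0.779) = 0.352.
ω_d = 0.779·√(1 − 0.352²) = 0.729 rad/s.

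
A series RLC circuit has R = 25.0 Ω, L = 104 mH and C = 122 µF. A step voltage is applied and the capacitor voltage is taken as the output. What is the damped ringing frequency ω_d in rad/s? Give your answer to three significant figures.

For a series RLC circuit (capacitor voltage as output), ω_n = 1/√(LC) = 1/√(104 mH · 122 µF) = 281 rad/s.
ζ = (R/2)·√(C/L) = (25.0/2)·√(122 µF/104 mH) = 0.428.
ω_d = 281·√(1 − 0.428²) = 254 rad/s.

ω_d ≈ 254 rad/s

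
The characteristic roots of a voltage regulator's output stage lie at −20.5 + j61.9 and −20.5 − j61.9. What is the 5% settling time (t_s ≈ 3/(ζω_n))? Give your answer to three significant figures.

For poles at −σ ± jω_d, ζω_n = σ = 20.5, so t_s ≈ 3/σ = 0.146 s.

t_s ≈ 0.146 s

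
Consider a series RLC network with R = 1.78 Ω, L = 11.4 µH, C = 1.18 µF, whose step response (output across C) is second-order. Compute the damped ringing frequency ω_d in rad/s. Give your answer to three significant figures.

ω_d ≈ 261000 rad/s

For a series RLC circuit (capacitor voltage as output), ω_n = 1/√(LC) = 1/√(11.4 µH · 1.18 µF) = 273000 rad/s.
ζ = (R/2)·√(C/L) = (1.78/2)·√(1.18 µF/11.4 µH) = 0.286.
The damped frequency ω_d = ω_n√(1−ζ²) = 261000 rad/s.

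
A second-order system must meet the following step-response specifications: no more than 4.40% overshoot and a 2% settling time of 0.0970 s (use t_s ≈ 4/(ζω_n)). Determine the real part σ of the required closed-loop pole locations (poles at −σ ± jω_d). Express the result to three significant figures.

σ ≈ 41.2

The settling-time spec alone fixes σ = ζω_n = 4/t_s = 4/0.0970 = 41.2.
(Overshoot then fixes ζ = 0.705 and hence ω_d = σ·√(1−ζ²)/ζ = 41.5 rad/s.)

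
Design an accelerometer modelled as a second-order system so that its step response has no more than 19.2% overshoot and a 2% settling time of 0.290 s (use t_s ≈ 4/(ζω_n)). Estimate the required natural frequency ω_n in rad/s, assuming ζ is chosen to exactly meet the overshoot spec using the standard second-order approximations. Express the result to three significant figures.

ω_n ≈ 29.7 rad/s

Inverting the overshoot relation: ζ = |ln 0.192|/√(π² + ln²0.192) = 0.465.
Then ω_n = 4/(ζ t_s) = 4/(0.465 × 0.290) = 29.7 rad/s.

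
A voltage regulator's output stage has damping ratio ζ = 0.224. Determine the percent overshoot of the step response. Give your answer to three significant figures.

%OS ≈ 48.6%

For an underdamped second-order system, %OS = 100·exp(−πζ/√(1−ζ²)).
πζ/√(1−ζ²) = π·0.224/√(1−0.0502) = 0.7221, so %OS = 100·e^(−0.7221) = 48.6%.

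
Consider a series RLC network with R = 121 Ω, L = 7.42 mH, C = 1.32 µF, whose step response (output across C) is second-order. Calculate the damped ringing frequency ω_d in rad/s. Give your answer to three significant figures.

For a series RLC circuit (capacitor voltage as output), ω_n = 1/√(LC) = 1/√(7.42 mH · 1.32 µF) = 10100 rad/s.
ζ = (R/2)·√(C/L) = (121/2)·√(1.32 µF/7.42 mH) = 0.807.
ω_d = 10100·√(1 − 0.807²) = 5970 rad/s.

ω_d ≈ 5970 rad/s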